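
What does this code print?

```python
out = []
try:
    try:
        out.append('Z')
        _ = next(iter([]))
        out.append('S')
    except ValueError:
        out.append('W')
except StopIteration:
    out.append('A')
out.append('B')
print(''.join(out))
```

Execution trace: 'Z' (try body) → 'A' (outer except StopIteration) → 'B' (after the try/except). Output: ZAB

Answer: ZAB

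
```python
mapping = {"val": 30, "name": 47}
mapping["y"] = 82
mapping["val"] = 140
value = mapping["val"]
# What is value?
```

Trace:
`mapping = {"val": 30, "name": 47}` → mapping = {'val': 30, 'name': 47}
`mapping["y"] = 82` → mapping = {'val': 30, 'name': 47, 'y': 82}
`mapping["val"] = 140` → mapping = {'val': 140, 'name': 47, 'y': 82}
`value = mapping["val"]` → value = 140
So value = 140

Answer: 140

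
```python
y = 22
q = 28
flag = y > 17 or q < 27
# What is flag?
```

Trace:
`y = 22` → y = 22
`q = 28` → q = 28
`flag = y > 17 or q < 27` → flag = True
So flag = True

Answer: True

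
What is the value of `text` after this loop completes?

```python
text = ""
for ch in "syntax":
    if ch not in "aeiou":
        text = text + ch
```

Remove vowels from 'syntax'
`text` takes the values: "" → "s" → "sy" → "syn" → "synt" → "syntx"

Answer: "syntx"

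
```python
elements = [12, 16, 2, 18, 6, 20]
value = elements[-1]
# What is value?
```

Trace:
`elements = [12, 16, 2, 18, 6, 20]` → elements = [12, 16, 2, 18, 6, 20]
`value = elements[-1]` → value = 20
So value = 20

Answer: 20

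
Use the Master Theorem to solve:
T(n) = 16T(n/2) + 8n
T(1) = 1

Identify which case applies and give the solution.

a=16, b=2, f(n)=8n. log_2(16) = 4. Since c=1 < 4, Case 1 applies: T(n) = Θ(n^log_b(a)) = O(n^4).

Answer: O(n^4) - Case 1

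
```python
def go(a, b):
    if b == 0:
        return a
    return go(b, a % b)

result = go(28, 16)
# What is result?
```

go(28, 16) -> go(16, 12) -> go(12, 4) -> go(4, 0) -> 4

Answer: 4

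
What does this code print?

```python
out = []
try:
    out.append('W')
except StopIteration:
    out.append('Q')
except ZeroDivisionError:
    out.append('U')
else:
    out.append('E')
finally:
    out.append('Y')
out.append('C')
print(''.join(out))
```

Execution trace: 'W' (try body, no exception) → 'E' (else) → 'Y' (finally) → 'C' (after the try/except). Output: WEYC

Answer: WEYC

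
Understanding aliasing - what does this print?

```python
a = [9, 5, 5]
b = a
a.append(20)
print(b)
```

Key concept: basic list aliasing.
Step by step:
`a = [9, 5, 5]` → a = [9, 5, 5]
`b = a` → b = [9, 5, 5] (same object as a)
`a.append(20)` → a = [9, 5, 5, 20] (same object as b); b = [9, 5, 5, 20] (same object as a)
`print(b)` → prints [9, 5, 5, 20]

Answer: [9, 5, 5, 20]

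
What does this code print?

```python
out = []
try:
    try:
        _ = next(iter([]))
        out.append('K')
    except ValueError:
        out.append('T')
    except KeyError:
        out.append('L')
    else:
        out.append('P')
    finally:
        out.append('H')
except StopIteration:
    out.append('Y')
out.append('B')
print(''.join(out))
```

Execution trace: 'H' (finally) → 'Y' (outer except StopIteration) → 'B' (after the try/except). Output: HYB

Answer: HYB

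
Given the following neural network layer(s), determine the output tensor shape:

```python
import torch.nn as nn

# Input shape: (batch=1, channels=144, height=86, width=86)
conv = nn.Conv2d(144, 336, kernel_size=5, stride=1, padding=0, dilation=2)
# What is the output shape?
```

Input: (1, 144, 86, 86) -> Output: (1, 336, 78, 78)

Answer: (1, 336, 78, 78)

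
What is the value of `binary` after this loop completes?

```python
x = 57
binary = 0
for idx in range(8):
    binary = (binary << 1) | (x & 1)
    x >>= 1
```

Reverse lowest 8 bits of 57
`binary` takes the values: 0 → 1 → 2 → 4 → 9 → 19 → 39 → 78 → 156

Answer: 156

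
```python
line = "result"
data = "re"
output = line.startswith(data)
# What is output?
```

Trace:
`line = "result"` → line = 'result'
`data = "re"` → data = 're'
`output = line.startswith(data)` → output = True
So output = True

Answer: True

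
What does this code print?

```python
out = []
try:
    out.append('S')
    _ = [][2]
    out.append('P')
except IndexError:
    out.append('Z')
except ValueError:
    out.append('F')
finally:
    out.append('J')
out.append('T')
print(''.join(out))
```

Execution trace: 'S' (try body) → 'Z' (except IndexError) → 'J' (finally) → 'T' (after the try/except). Output: SZJT

Answer: SZJT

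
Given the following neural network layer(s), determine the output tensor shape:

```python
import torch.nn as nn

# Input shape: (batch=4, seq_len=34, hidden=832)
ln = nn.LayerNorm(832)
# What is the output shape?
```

Input: (4, 34, 832) -> Output: (4, 34, 832)

Answer: (4, 34, 832)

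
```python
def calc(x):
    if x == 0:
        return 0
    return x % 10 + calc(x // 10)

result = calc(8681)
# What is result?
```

Sum of digits of 8681: 1 + 8 + 6 + 8 = 23

Answer: 23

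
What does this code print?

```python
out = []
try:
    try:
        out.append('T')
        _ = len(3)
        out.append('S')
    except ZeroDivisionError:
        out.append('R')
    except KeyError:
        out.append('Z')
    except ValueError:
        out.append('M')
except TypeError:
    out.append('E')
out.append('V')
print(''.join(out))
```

Execution trace: 'T' (inner try body) → 'E' (outer except TypeError) → 'V' (after the try/except). Output: TEV

Answer: TEV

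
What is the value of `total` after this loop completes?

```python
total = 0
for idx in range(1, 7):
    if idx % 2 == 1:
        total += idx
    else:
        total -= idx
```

Add odd, subtract even
`total` takes the values: 0 → 1 → -1 → 2 → -2 → 3 → -3

Answer: -3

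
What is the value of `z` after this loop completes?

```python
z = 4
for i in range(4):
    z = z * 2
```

Multiply by 2, 4 times: 4 * 2^4 = 64
`z` takes the values: 4 → 8 → 16 → 32 → 64

Answer: 64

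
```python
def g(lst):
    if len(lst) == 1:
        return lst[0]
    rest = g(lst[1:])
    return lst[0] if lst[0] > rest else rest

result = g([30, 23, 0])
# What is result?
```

Recursive max over [30, 23, 0] = 30

Answer: 30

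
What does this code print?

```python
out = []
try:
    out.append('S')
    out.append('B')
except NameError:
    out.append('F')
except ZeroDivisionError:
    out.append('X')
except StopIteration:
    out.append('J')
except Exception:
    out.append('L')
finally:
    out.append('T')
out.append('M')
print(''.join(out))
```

Execution trace: 'S' (try body) → 'B' (try body, no exception) → 'T' (finally) → 'M' (after the try/except). Output: SBTM

Answer: SBTM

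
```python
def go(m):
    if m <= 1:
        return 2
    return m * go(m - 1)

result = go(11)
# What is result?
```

go(11) = 11 * 10 * 9 * 8 * 7 * 6 * 5 * 4 * 3 * 2 * 2 = 79833600

Answer: 79833600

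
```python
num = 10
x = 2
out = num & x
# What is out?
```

Trace:
`num = 10` → num = 10
`x = 2` → x = 2
`out = num & x` → out = 2
So out = 2

Answer: 2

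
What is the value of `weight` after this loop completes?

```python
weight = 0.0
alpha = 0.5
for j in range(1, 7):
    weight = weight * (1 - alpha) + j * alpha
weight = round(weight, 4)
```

Moving average with lr=0.5
`weight` takes the values: 0.0 → 0.5 → 1.25 → 2.125 → 3.0625 → 4.03125 → 5.015625 → 5.0156

Answer: 5.0156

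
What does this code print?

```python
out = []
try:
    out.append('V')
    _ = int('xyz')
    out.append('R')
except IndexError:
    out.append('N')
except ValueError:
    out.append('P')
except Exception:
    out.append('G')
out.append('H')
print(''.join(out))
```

Execution trace: 'V' (try body) → 'P' (except ValueError) → 'H' (after the try/except). Output: VPH

Answer: VPH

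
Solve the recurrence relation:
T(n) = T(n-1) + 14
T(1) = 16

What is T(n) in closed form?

Unrolling: T(n) = T(1) + 14·(n-1) = 16 + 14(n-1) = 14n + 2.

Answer: T(n) = 14n + 2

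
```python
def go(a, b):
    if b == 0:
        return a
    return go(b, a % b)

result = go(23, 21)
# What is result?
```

go(23, 21) -> go(21, 2) -> go(2, 1) -> go(1, 0) -> 1

Answer: 1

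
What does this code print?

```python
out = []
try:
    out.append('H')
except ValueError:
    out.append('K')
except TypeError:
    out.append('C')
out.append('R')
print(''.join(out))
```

Execution trace: 'H' (try body, no exception) → 'R' (after the try/except). Output: HR

Answer: HR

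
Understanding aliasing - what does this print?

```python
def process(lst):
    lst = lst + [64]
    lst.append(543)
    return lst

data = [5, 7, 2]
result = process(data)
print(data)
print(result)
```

Key concept: rebinding parameter vs mutation.
Step by step:
`data = [5, 7, 2]` → data = [5, 7, 2]
`result = process(data)` → result = [5, 7, 2, 64, 543]
`print(data)` → prints [5, 7, 2]
`print(result)` → prints [5, 7, 2, 64, 543]

Answer:
[5, 7, 2]
[5, 7, 2, 64, 543]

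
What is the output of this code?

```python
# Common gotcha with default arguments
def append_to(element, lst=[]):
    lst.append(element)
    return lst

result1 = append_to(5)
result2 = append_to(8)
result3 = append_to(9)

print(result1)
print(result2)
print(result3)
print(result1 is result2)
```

Key concept: mutable default argument gotcha.
Step by step:
`result1 = append_to(5)` → result1 = [5]
`result2 = append_to(8)` → result1 = [5, 8] (same object as result2); result2 = [5, 8] (same object as result1)
`result3 = append_to(9)` → result1 = [5, 8, 9] (same object as result2, result3); result2 = [5, 8, 9] (same object as result1, result3); result3 = [5, 8, 9] (same object as result1, result2)
`print(result1)` → prints [5, 8, 9]
`print(result2)` → prints [5, 8, 9]
`print(result3)` → prints [5, 8, 9]
`print(result1 is result2)` → prints True

Answer:
[5, 8, 9]
[5, 8, 9]
[5, 8, 9]
True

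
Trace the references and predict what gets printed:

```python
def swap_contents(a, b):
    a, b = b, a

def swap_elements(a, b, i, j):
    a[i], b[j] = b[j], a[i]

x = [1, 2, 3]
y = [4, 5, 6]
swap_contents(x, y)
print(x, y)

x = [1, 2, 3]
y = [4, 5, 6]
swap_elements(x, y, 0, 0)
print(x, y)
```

Key concept: parameter rebinding vs mutation.
Step by step:
`x = [1, 2, 3]` → x = [1, 2, 3]
`y = [4, 5, 6]` → y = [4, 5, 6]
`swap_contents(x, y)` → no visible change to tracked variables
`print(x, y)` → prints [1, 2, 3] [4, 5, 6]
`x = [1, 2, 3]` → x = [1, 2, 3]
`y = [4, 5, 6]` → y = [4, 5, 6]
`swap_elements(x, y, 0, 0)` → x = [4, 2, 3]; y = [1, 5, 6]
`print(x, y)` → prints [4, 2, 3] [1, 5, 6]

Answer:
[1, 2, 3] [4, 5, 6]
[4, 2, 3] [1, 5, 6]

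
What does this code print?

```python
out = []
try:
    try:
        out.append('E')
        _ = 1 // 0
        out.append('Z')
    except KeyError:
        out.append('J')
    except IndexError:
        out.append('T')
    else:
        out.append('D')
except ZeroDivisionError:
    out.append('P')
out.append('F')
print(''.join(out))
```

Execution trace: 'E' (try body) → 'P' (outer except ZeroDivisionError) → 'F' (after the try/except). Output: EPF

Answer: EPF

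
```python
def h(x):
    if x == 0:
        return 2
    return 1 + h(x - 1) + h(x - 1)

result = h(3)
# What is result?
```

h(x) = 1 + 2·h(x-1), h(0)=2. Closed form: (2+1)·2^3 - 1 = 23.

Answer: 23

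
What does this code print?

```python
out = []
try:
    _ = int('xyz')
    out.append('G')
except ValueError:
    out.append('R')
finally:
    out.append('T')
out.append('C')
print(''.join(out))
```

Execution trace: 'R' (except ValueError) → 'T' (finally) → 'C' (after the try/except). Output: RTC

Answer: RTC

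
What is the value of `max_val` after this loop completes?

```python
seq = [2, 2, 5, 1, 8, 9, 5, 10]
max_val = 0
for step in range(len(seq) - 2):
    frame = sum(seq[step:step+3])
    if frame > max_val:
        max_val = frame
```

Max sum of 3-element window in [2, 2, 5, 1, 8, 9, 5, 10]
`max_val` takes the values: 0 → 9 → 14 → 18 → 22 → 24

Answer: 24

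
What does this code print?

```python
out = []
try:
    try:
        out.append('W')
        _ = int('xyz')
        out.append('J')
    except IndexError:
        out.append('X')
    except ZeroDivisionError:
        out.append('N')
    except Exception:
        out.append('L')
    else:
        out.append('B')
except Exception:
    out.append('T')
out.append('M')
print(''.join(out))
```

Execution trace: 'W' (inner try body) → 'L' (inner except Exception) → 'M' (after the try/except). Output: WLM

Answer: WLM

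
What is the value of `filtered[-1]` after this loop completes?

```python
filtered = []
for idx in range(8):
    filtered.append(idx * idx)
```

Last element of squares 0 to 7
`filtered` takes the values: [] → [0] → [0, 1] → [0, 1, 4] → [0, 1, 4, 9] → [0, 1, 4, 9, 16] → [0, 1, 4, 9, 16, 25] → [0, 1, 4, 9, 16, 25, 36] → [0, 1, 4, 9, 16, 25, 36, 49]
So `filtered[-1]` = 49

Answer: 49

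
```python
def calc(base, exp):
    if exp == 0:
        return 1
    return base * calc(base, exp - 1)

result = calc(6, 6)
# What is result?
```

calc(6, 6) = 6 * 6 * 6 * 6 * 6 * 6 = 46656

Answer: 46656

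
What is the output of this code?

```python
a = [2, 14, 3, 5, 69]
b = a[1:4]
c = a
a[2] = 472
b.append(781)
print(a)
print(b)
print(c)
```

Key concept: slice vs alias.
Step by step:
`a = [2, 14, 3, 5, 69]` → a = [2, 14, 3, 5, 69]
`b = a[1:4]` → b = [14, 3, 5]
`c = a` → c = [2, 14, 3, 5, 69] (same object as a)
`a[2] = 472` → a = [2, 14, 472, 5, 69] (same object as c); c = [2, 14, 472, 5, 69] (same object as a)
`b.append(781)` → b = [14, 3, 5, 781]
`print(a)` → prints [2, 14, 472, 5, 69]
`print(b)` → prints [14, 3, 5, 781]
`print(c)` → prints [2, 14, 472, 5, 69]

Answer:
[2, 14, 472, 5, 69]
[14, 3, 5, 781]
[2, 14, 472, 5, 69]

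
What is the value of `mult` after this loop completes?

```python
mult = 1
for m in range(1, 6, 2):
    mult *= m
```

Product of 1, 3, 5, ... up to 5
`mult` takes the values: 1 → 3 → 15

Answer: 15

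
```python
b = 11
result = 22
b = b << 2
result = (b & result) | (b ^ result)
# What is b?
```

Trace:
`b = 11` → b = 11
`result = 22` → result = 22
`b = b << 2` → b = 44
`result = (b & result) | (b ^ result)` → result = 62
So b = 44

Answer: 44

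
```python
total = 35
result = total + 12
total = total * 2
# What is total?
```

Trace:
`total = 35` → total = 35
`result = total + 12` → result = 47
`total = total * 2` → total = 70
So total = 70

Answer: 70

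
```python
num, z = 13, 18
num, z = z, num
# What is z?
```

Trace:
`num, z = 13, 18` → num = 13; z = 18
`num, z = z, num` → num = 18; z = 13
So z = 13

Answer: 13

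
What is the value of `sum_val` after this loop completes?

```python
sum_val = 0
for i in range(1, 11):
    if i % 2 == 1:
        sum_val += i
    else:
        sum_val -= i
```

Add odd, subtract even
`sum_val` takes the values: 0 → 1 → -1 → 2 → -2 → 3 → -3 → 4 → -4 → 5 → -5

Answer: -5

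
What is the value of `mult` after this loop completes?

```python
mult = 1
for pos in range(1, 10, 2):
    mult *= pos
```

Product of 1, 3, 5, ... up to 9
`mult` takes the values: 1 → 3 → 15 → 105 → 945

Answer: 945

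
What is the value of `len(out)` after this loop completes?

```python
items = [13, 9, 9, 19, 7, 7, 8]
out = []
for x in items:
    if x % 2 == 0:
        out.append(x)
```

Count even numbers in [13, 9, 9, 19, 7, 7, 8]
`out` takes the values: [] → [8]
So `len(out)` = 1

Answer: 1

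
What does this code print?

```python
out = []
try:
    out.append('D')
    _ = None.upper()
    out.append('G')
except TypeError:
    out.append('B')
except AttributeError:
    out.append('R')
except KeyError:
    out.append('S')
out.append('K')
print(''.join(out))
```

Execution trace: 'D' (try body) → 'R' (except AttributeError) → 'K' (after the try/except). Output: DRK

Answer: DRK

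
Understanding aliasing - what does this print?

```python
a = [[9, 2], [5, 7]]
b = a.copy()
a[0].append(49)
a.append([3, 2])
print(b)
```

Key concept: shallow copy with nested lists.
Step by step:
`a = [[9, 2], [5, 7]]` → a = [[9, 2], [5, 7]]
`b = a.copy()` → b = [[9, 2], [5, 7]]
`a[0].append(49)` → a = [[9, 2, 49], [5, 7]]; b = [[9, 2, 49], [5, 7]]
`a.append([3, 2])` → a = [[9, 2, 49], [5, 7], [3, 2]]
`print(b)` → prints [[9, 2, 49], [5, 7]]

Answer: [[9, 2, 49], [5, 7]]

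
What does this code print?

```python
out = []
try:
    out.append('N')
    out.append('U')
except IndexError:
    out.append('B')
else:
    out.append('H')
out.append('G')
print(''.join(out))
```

Execution trace: 'N' (try body) → 'U' (try body, no exception) → 'H' (else) → 'G' (after the try/except). Output: NUHG

Answer: NUHG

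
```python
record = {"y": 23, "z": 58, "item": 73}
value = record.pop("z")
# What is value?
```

Trace:
`record = {"y": 23, "z": 58, "item": 73}` → record = {'y': 23, 'z': 58, 'item': 73}
`value = record.pop("z")` → record = {'y': 23, 'item': 73}; value = 58
So value = 58

Answer: 58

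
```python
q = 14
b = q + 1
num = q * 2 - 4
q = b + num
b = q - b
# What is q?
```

Trace:
`q = 14` → q = 14
`b = q + 1` → b = 15
`num = q * 2 - 4` → num = 24
`q = b + num` → q = 39
`b = q - b` → b = 24
So q = 39

Answer: 39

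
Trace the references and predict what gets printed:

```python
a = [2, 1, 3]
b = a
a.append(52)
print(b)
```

Key concept: basic list aliasing.
Step by step:
`a = [2, 1, 3]` → a = [2, 1, 3]
`b = a` → b = [2, 1, 3] (same object as a)
`a.append(52)` → a = [2, 1, 3, 52] (same object as b); b = [2, 1, 3, 52] (same object as a)
`print(b)` → prints [2, 1, 3, 52]

Answer: [2, 1, 3, 52]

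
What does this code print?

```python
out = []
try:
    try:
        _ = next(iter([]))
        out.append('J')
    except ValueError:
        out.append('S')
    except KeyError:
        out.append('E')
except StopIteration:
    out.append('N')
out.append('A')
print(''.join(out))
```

Execution trace: 'N' (outer except StopIteration) → 'A' (after the try/except). Output: NA

Answer: NA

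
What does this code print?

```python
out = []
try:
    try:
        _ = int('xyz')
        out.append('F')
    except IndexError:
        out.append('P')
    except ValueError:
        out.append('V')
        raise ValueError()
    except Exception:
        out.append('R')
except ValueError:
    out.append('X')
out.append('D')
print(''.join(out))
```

Execution trace: 'V' (except ValueError) → 'X' (outer except ValueError) → 'D' (after the try/except). Output: VXD

Answer: VXD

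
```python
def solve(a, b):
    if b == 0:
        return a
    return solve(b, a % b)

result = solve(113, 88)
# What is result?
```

solve(113, 88) -> solve(88, 25) -> solve(25, 13) -> solve(13, 12) -> solve(12, 1) -> solve(1, 0) -> 1

Answer: 1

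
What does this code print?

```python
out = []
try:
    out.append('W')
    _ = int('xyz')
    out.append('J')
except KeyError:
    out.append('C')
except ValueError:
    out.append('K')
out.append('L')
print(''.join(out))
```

Execution trace: 'W' (try body) → 'K' (except ValueError) → 'L' (after the try/except). Output: WKL

Answer: WKL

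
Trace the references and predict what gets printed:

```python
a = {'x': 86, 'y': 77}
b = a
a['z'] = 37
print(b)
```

Key concept: dict aliasing.
Step by step:
`a = {'x': 86, 'y': 77}` → a = {'x': 86, 'y': 77}
`b = a` → b = {'x': 86, 'y': 77} (same object as a)
`a['z'] = 37` → a = {'x': 86, 'y': 77, 'z': 37} (same object as b); b = {'x': 86, 'y': 77, 'z': 37} (same object as a)
`print(b)` → prints {'x': 86, 'y': 77, 'z': 37}

Answer: {'x': 86, 'y': 77, 'z': 37}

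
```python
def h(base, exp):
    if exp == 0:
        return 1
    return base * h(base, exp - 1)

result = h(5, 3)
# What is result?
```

h(5, 3) = 5 * 5 * 5 = 125

Answer: 125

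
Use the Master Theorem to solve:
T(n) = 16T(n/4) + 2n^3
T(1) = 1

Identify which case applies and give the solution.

a=16, b=4, f(n)=2n^3. log_4(16) = 2. Since c=3 > 2 and the regularity condition holds (16(n/4)^3 = (16/4^3)n^3 with 16/4^3 < 1), Case 3 applies: T(n) = Θ(f(n)) = O(n^3).

Answer: O(n^3) - Case 3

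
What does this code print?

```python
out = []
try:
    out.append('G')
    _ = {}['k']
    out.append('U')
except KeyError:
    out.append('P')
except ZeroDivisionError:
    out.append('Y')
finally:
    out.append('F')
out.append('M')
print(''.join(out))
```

Execution trace: 'G' (try body) → 'P' (except KeyError) → 'F' (finally) → 'M' (after the try/except). Output: GPFM

Answer: GPFM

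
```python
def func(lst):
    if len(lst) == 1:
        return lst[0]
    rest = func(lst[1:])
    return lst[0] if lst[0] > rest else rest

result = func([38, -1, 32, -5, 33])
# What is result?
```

Recursive max over [38, -1, 32, -5, 33] = 38

Answer: 38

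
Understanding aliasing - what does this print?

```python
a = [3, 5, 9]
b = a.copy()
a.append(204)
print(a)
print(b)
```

Key concept: list.copy() creates independent copy.
Step by step:
`a = [3, 5, 9]` → a = [3, 5, 9]
`b = a.copy()` → b = [3, 5, 9]
`a.append(204)` → a = [3, 5, 9, 204]
`print(a)` → prints [3, 5, 9, 204]
`print(b)` → prints [3, 5, 9]

Answer:
[3, 5, 9, 204]
[3, 5, 9]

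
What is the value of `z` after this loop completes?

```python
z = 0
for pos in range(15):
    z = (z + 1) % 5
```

Increment mod 5, 15 times = 0
`z` takes the values: 0 → 1 → 2 → 3 → 4 → 0 → 1 → 2 → 3 → 4 → 0 → 1 → 2 → 3 → 4 → 0

Answer: 0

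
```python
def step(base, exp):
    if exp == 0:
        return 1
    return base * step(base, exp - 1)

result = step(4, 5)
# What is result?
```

step(4, 5) = 4 * 4 * 4 * 4 * 4 = 1024

Answer: 1024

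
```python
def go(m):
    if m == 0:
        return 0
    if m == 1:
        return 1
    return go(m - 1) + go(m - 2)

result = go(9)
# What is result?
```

Build up from base cases: go(0)=0, go(1)=1, go(2)=1, go(3)=2, go(4)=3, go(5)=5, go(6)=8, ..., go(9)=34

Answer: 34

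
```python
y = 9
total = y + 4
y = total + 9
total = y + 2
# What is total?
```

Trace:
`y = 9` → y = 9
`total = y + 4` → total = 13
`y = total + 9` → y = 22
`total = y + 2` → total = 24
So total = 24

Answer: 24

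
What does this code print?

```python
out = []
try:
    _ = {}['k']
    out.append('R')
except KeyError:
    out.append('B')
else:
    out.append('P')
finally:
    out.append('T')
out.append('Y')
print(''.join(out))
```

Execution trace: 'B' (except KeyError) → 'T' (finally) → 'Y' (after the try/except). Output: BTY

Answer: BTY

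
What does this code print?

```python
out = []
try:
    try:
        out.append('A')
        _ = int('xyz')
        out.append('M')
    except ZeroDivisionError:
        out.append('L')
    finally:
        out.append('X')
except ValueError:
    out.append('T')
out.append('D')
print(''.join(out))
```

Execution trace: 'A' (try body) → 'X' (finally) → 'T' (outer except ValueError) → 'D' (after the try/except). Output: AXTD

Answer: AXTD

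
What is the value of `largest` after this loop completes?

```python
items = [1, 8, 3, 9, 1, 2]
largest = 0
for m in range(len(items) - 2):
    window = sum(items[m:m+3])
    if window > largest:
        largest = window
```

Max sum of 3-element window in [1, 8, 3, 9, 1, 2]
`largest` takes the values: 0 → 12 → 20

Answer: 20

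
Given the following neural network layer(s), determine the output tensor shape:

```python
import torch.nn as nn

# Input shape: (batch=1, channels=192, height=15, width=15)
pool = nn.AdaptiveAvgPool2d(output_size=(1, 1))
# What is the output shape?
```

Input: (1, 192, 15, 15) -> Output: (1, 192, 1, 1)

Answer: (1, 192, 1, 1)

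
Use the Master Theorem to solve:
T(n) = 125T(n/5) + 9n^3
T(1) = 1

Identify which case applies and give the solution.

a=125, b=5, f(n)=9n^3. log_5(125) = 3. Since c=3 = 3, Case 2 applies: T(n) = Θ(n^log_b(a) · log n) = O(n^3 log n).

Answer: O(n^3 log n) - Case 2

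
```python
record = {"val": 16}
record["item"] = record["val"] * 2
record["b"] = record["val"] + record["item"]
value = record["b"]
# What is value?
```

Trace:
`record = {"val": 16}` → record = {'val': 16}
`record["item"] = record["val"] * 2` → record = {'val': 16, 'item': 32}
`record["b"] = record["val"] + record["item"]` → record = {'val': 16, 'item': 32, 'b': 48}
`value = record["b"]` → value = 48
So value = 48

Answer: 48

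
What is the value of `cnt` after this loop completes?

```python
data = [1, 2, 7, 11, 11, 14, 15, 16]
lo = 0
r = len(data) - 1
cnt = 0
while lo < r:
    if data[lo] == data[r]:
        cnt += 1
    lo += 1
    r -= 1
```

Count matching pairs from ends
`cnt` takes the values: 0 → 1

Answer: 1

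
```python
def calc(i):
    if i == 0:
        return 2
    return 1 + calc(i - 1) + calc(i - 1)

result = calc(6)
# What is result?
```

calc(i) = 1 + 2·calc(i-1), calc(0)=2. Closed form: (2+1)·2^6 - 1 = 191.

Answer: 191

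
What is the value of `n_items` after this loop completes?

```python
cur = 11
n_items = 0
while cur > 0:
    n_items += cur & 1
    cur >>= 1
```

Count set bits in 11 (binary: 0b1011)
`n_items` takes the values: 0 → 1 → 2 → 3

Answer: 3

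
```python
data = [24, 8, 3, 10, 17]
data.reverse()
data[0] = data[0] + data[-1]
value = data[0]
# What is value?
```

Trace:
`data = [24, 8, 3, 10, 17]` → data = [24, 8, 3, 10, 17]
`data.reverse()` → data = [17, 10, 3, 8, 24]
`data[0] = data[0] + data[-1]` → data = [41, 10, 3, 8, 24]
`value = data[0]` → value = 41
So value = 41

Answer: 41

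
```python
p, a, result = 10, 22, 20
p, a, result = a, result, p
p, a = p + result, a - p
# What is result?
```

Trace:
`p, a, result = 10, 22, 20` → p = 10; a = 22; result = 20
`p, a, result = a, result, p` → p = 22; a = 20; result = 10
`p, a = p + result, a - p` → p = 32; a = -2
So result = 10

Answer: 10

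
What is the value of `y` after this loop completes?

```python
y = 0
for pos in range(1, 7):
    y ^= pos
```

XOR of 1 to 6
`y` takes the values: 0 → 1 → 3 → 0 → 4 → 1 → 7

Answer: 7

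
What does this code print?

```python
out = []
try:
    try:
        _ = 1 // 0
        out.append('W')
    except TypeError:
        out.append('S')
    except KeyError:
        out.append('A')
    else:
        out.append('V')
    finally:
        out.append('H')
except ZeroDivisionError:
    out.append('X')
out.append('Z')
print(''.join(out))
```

Execution trace: 'H' (finally) → 'X' (outer except ZeroDivisionError) → 'Z' (after the try/except). Output: HXZ

Answer: HXZ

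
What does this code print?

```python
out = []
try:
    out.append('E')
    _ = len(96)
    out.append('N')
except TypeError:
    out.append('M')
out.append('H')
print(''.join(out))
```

Execution trace: 'E' (try body) → 'M' (except TypeError) → 'H' (after the try/except). Output: EMH

Answer: EMH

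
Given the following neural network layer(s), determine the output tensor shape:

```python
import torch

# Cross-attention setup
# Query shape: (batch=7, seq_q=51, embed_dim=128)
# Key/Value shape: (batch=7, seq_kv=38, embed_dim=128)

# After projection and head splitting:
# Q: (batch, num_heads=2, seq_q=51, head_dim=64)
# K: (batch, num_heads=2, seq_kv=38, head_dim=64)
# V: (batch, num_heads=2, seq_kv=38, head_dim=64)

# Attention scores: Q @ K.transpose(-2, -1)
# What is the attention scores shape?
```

Input: (7, 51, 128) -> Output: (7, 2, 51, 38)

Answer: (7, 2, 51, 38)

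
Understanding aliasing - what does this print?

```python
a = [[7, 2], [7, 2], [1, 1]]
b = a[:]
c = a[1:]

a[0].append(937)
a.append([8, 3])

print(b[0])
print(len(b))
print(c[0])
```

Key concept: slice with nested mutation.
Step by step:
`a = [[7, 2], [7, 2], [1, 1]]` → a = [[7, 2], [7, 2], [1, 1]]
`b = a[:]` → b = [[7, 2], [7, 2], [1, 1]]
`c = a[1:]` → c = [[7, 2], [1, 1]]
`a[0].append(937)` → a = [[7, 2, 937], [7, 2], [1, 1]]; b = [[7, 2, 937], [7, 2], [1, 1]]
`a.append([8, 3])` → a = [[7, 2, 937], [7, 2], [1, 1], [8, 3]]
`print(b[0])` → prints [7, 2, 937]
`print(len(b))` → prints 3
`print(c[0])` → prints [7, 2]

Answer:
[7, 2, 937]
3
[7, 2]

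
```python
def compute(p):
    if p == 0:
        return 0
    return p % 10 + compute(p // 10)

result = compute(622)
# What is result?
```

Sum of digits of 622: 2 + 2 + 6 = 10

Answer: 10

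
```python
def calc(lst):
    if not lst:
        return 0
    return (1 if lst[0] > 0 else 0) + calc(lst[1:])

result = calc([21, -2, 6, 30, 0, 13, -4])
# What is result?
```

Count of positive elements in [21, -2, 6, 30, 0, 13, -4] = 4

Answer: 4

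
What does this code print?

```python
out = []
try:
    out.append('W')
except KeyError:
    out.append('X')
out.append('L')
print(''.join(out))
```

Execution trace: 'W' (try body, no exception) → 'L' (after the try/except). Output: WL

Answer: WL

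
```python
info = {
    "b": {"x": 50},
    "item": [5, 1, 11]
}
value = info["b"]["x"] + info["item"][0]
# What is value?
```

Trace:
`info = { ...` → info = {'b': {'x': 50}, 'item': [5, 1, 11]}
`value = info["b"]["x"] + info["item"][0]` → value = 55
So value = 55

Answer: 55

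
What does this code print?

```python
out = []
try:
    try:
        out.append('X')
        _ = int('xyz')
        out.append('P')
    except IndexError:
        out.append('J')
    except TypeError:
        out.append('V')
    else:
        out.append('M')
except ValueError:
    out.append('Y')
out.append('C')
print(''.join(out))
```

Execution trace: 'X' (try body) → 'Y' (outer except ValueError) → 'C' (after the try/except). Output: XYC

Answer: XYC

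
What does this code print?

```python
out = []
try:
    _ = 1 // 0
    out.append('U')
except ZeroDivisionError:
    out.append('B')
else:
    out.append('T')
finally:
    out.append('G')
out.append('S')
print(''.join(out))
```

Execution trace: 'B' (except ZeroDivisionError) → 'G' (finally) → 'S' (after the try/except). Output: BGS

Answer: BGS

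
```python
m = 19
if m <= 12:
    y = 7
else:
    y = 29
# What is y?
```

Trace:
`m = 19` → m = 19
`if m <= 12: ...` → m <= 12 is False, take else branch → y = 29
So y = 29

Answer: 29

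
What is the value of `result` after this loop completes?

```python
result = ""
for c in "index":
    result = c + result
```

Reverse 'index'
`result` takes the values: "" → "i" → "ni" → "dni" → "edni" → "xedni"

Answer: "xedni"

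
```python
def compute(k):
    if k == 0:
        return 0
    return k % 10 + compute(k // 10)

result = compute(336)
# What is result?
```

Sum of digits of 336: 6 + 3 + 3 = 12

Answer: 12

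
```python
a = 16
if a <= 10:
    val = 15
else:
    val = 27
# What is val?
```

Trace:
`a = 16` → a = 16
`if a <= 10: ...` → a <= 10 is False, take else branch → val = 27
So val = 27

Answer: 27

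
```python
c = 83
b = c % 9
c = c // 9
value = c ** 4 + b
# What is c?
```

Trace:
`c = 83` → c = 83
`b = c % 9` → b = 2
`c = c // 9` → c = 9
`value = c ** 4 + b` → value = 6563
So c = 9

Answer: 9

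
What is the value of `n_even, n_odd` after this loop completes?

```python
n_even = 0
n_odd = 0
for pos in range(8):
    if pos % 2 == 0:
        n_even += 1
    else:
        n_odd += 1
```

Count evens and odds in range(8)
`n_even, n_odd` takes the values: (0, 0) → (1, 0) → (1, 1) → (2, 1) → (2, 2) → (3, 2) → (3, 3) → (4, 3) → (4, 4)

Answer: 4, 4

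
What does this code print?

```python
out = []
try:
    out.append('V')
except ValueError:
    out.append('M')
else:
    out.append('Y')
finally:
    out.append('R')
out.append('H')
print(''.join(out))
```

Execution trace: 'V' (try body, no exception) → 'Y' (else) → 'R' (finally) → 'H' (after the try/except). Output: VYRH

Answer: VYRH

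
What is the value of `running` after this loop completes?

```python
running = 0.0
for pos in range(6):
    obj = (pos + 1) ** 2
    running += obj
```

Sum of squared losses 1² + 2² + ... + 6²
`running` takes the values: 0.0 → 1.0 → 5.0 → 14.0 → 30.0 → 55.0 → 91.0

Answer: 91.0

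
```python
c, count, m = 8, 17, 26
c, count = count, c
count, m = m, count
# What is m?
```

Trace:
`c, count, m = 8, 17, 26` → c = 8; count = 17; m = 26
`c, count = count, c` → c = 17; count = 8
`count, m = m, count` → count = 26; m = 8
So m = 8

Answer: 8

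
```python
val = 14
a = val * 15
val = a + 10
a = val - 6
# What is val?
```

Trace:
`val = 14` → val = 14
`a = val * 15` → a = 210
`val = a + 10` → val = 220
`a = val - 6` → a = 214
So val = 220

Answer: 220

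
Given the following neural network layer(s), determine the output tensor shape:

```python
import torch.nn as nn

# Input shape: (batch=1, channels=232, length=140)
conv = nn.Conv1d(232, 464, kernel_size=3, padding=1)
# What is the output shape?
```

Input: (1, 232, 140) -> Output: (1, 464, 140)

Answer: (1, 464, 140)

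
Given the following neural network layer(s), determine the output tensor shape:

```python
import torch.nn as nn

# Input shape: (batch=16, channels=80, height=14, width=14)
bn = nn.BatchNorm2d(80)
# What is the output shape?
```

Input: (16, 80, 14, 14) -> Output: (16, 80, 14, 14)

Answer: (16, 80, 14, 14)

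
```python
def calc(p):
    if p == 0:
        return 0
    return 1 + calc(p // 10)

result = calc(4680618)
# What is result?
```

Count of digits of 4680618: 7

Answer: 7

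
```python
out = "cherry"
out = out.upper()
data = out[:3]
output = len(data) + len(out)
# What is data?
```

Trace:
`out = "cherry"` → out = 'cherry'
`out = out.upper()` → out = 'CHERRY'
`data = out[:3]` → data = 'CHE'
`output = len(data) + len(out)` → output = 9
So data = 'CHE'

Answer: 'CHE'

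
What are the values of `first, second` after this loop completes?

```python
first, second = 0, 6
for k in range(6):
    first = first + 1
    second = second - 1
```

first goes 0→6, second goes 6→0
`first, second` takes the values: (0, 6) → (1, 6) → (1, 5) → (2, 5) → (2, 4) → (3, 4) → (3, 3) → (4, 3) → (4, 2) → (5, 2) → (5, 1) → (6, 1) → (6, 0)

Answer: 6, 0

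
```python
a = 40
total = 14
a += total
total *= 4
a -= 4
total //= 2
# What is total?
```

Trace:
`a = 40` → a = 40
`total = 14` → total = 14
`a += total` → a = 54
`total *= 4` → total = 56
`a -= 4` → a = 50
`total //= 2` → total = 28
So total = 28

Answer: 28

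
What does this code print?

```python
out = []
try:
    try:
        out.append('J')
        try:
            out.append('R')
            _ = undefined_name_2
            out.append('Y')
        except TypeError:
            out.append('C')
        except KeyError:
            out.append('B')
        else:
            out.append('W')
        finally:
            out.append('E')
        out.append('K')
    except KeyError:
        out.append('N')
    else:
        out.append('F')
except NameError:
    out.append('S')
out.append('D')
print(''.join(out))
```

Execution trace: 'J' (try body) → 'R' (inner try body) → 'E' (inner finally) → 'S' (outer except NameError) → 'D' (after the try/except). Output: JRESD

Answer: JRESD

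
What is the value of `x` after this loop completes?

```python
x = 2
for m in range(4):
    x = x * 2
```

Multiply by 2, 4 times: 2 * 2^4 = 32
`x` takes the values: 2 → 4 → 8 → 16 → 32

Answer: 32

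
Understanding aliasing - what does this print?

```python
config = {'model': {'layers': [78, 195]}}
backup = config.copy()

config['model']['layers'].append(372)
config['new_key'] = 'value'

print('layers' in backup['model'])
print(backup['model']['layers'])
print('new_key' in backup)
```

Key concept: shallow copy gotcha with nested dict.
Step by step:
`config = {'model': {'layers': [78, 195]}}` → config = {'model': {'layers': [78, 195]}}
`backup = config.copy()` → backup = {'model': {'layers': [78, 195]}}
`config['model']['layers'].append(372)` → config = {'model': {'layers': [78, 195, 372]}}; backup = {'model': {'layers': [78, 195, 372]}}
`config['new_key'] = 'value'` → config = {'model': {'layers': [78, 195, 372]}, 'new_key': 'value'}
`print('layers' in backup['model'])` → prints True
`print(backup['model']['layers'])` → prints [78, 195, 372]
`print('new_key' in backup)` → prints False

Answer:
True
[78, 195, 372]
False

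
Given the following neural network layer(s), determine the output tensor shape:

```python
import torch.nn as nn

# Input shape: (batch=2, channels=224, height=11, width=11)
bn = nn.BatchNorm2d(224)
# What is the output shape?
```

Input: (2, 224, 11, 11) -> Output: (2, 224, 11, 11)

Answer: (2, 224, 11, 11)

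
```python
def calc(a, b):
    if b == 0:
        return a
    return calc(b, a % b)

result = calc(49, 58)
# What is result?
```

calc(49, 58) -> calc(58, 49) -> calc(49, 9) -> calc(9, 4) -> calc(4, 1) -> calc(1, 0) -> 1

Answer: 1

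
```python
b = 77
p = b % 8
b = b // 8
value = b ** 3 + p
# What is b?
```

Trace:
`b = 77` → b = 77
`p = b % 8` → p = 5
`b = b // 8` → b = 9
`value = b ** 3 + p` → value = 734
So b = 9

Answer: 9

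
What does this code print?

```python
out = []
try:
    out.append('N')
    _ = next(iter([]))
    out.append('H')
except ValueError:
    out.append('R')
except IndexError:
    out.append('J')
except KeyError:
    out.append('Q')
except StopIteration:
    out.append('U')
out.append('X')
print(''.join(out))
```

Execution trace: 'N' (try body) → 'U' (except StopIteration) → 'X' (after the try/except). Output: NUX

Answer: NUX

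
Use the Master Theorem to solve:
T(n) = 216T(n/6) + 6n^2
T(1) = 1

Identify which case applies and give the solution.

a=216, b=6, f(n)=6n^2. log_6(216) = 3. Since c=2 < 3, Case 1 applies: T(n) = Θ(n^log_b(a)) = O(n^3).

Answer: O(n^3) - Case 1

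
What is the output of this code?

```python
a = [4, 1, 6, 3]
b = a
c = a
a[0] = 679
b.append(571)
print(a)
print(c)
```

Key concept: multiple aliases.
Step by step:
`a = [4, 1, 6, 3]` → a = [4, 1, 6, 3]
`b = a` → b = [4, 1, 6, 3] (same object as a)
`c = a` → c = [4, 1, 6, 3] (same object as a, b)
`a[0] = 679` → a = [679, 1, 6, 3] (same object as b, c); b = [679, 1, 6, 3] (same object as a, c); c = [679, 1, 6, 3] (same object as a, b)
`b.append(571)` → a = [679, 1, 6, 3, 571] (same object as b, c); b = [679, 1, 6, 3, 571] (same object as a, c); c = [679, 1, 6, 3, 571] (same object as a, b)
`print(a)` → prints [679, 1, 6, 3, 571]
`print(c)` → prints [679, 1, 6, 3, 571]

Answer:
[679, 1, 6, 3, 571]
[679, 1, 6, 3, 571]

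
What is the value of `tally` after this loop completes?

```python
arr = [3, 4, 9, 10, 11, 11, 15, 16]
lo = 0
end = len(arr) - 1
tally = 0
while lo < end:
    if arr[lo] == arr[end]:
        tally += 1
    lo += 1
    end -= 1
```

Count matching pairs from ends
`tally` takes the values: 0

Answer: 0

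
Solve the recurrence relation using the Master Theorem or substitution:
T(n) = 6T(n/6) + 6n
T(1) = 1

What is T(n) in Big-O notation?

By Master Theorem: a=6, b=6, f(n)=6n. Since log_6(6) = 1 and f(n) = Θ(n^1), Case 2 applies. T(n) = O(n log n).

Answer: O(n log n)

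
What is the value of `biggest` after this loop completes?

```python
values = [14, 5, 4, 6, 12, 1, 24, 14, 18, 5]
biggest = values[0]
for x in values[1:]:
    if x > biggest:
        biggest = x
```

Maximum of [14, 5, 4, 6, 12, 1, 24, 14, 18, 5]
`biggest` takes the values: 14 → 24

Answer: 24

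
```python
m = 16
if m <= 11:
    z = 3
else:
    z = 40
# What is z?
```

Trace:
`m = 16` → m = 16
`if m <= 11: ...` → m <= 11 is False, take else branch → z = 40
So z = 40

Answer: 40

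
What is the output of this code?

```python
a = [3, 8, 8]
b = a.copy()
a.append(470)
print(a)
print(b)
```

Key concept: list.copy() creates independent copy.
Step by step:
`a = [3, 8, 8]` → a = [3, 8, 8]
`b = a.copy()` → b = [3, 8, 8]
`a.append(470)` → a = [3, 8, 8, 470]
`print(a)` → prints [3, 8, 8, 470]
`print(b)` → prints [3, 8, 8]

Answer:
[3, 8, 8, 470]
[3, 8, 8]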